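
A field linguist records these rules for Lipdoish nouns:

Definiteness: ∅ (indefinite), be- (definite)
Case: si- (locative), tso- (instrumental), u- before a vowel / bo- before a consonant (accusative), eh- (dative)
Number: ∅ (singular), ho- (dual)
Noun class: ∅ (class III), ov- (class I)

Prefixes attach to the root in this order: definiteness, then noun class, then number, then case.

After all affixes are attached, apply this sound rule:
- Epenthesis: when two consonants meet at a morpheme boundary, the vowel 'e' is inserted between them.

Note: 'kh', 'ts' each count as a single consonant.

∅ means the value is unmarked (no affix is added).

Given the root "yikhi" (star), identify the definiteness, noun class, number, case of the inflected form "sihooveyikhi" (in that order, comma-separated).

indefinite, class I, dual, locative

Segment: si-ho-ov-yikhi.
definiteness: ∅ → indefinite.
noun class: ov- → class I.
number: ho- → dual.
case: si- → locative.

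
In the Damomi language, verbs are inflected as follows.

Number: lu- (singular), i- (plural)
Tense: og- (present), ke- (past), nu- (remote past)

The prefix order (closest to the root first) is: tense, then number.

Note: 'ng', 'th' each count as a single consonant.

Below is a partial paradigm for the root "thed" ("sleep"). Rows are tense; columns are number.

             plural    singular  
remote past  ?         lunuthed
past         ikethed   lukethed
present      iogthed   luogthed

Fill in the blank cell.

Attach tense remote past nu- → nuthed.
Attach number plural i- → inuthed.

inuthed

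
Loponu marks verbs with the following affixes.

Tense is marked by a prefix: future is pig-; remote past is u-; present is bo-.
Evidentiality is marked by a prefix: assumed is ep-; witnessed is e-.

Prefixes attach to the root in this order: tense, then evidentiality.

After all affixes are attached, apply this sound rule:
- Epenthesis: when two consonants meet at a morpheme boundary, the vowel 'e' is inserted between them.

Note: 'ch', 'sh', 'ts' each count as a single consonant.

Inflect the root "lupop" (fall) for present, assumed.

epebolupop

Attach tense present bo- → bolupop.
Attach evidentiality assumed ep- → epbolupop.
Apply epenthesis: epbolupop → epebolupop.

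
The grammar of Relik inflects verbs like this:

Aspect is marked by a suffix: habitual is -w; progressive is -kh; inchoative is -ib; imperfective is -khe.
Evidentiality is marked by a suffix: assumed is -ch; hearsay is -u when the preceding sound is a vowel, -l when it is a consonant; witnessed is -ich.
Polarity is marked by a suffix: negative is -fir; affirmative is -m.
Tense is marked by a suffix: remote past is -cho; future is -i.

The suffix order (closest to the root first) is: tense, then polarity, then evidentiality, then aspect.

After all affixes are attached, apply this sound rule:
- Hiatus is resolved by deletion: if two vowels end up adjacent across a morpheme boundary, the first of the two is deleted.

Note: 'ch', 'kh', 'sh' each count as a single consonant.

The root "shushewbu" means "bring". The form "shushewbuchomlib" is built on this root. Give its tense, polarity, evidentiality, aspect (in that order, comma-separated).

remote past, affirmative, hearsay, inchoative

Segment: shushewbu-cho-m-l-ib.
tense: -cho → remote past.
polarity: -m → affirmative.
evidentiality: -u/l → hearsay.
aspect: -ib → inchoative.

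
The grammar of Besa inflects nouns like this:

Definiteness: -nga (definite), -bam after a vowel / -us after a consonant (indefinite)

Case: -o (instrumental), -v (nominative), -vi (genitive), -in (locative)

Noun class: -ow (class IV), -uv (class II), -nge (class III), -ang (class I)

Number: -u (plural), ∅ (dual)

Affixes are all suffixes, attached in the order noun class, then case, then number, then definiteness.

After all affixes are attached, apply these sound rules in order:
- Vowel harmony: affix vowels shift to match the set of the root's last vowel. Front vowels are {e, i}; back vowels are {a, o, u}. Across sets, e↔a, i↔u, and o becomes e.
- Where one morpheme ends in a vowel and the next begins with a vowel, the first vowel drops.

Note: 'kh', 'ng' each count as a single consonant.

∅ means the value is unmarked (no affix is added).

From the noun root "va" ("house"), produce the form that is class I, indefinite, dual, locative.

Attach noun class class I -ang → vaang.
Attach case locative -in → vaangin.
number = dual: zero marking, form stays vaangin.
Attach definiteness indefinite -us (after consonant 'n') → vaanginus.
Apply vowel harmony: vaanginus → vaangunus.
Apply vowel deletion: vaangunus → vangunus.

vangunus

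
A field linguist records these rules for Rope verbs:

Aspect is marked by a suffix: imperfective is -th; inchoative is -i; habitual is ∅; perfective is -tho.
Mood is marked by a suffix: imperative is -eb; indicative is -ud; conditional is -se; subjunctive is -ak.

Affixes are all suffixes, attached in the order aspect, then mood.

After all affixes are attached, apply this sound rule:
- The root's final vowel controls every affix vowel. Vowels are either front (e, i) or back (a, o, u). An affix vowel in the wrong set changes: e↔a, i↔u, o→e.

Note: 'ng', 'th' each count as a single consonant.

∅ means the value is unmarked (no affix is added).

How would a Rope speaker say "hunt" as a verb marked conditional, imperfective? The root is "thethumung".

thethumungthsa

Attach aspect imperfective -th → thethumungth.
Attach mood conditional -se → thethumungthse.
Apply vowel harmony: thethumungthse → thethumungthsa.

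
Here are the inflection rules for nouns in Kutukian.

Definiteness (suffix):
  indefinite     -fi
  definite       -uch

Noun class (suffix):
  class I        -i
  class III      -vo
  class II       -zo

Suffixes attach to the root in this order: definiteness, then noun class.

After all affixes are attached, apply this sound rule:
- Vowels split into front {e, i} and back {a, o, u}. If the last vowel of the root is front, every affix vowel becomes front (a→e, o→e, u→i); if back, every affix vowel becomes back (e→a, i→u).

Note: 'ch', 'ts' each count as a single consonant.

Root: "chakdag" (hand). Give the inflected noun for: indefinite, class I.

Attach definiteness indefinite -fi → chakdagfi.
Attach noun class class I -i → chakdagfii.
Apply vowel harmony: chakdagfii → chakdagfuu.

chakdagfuu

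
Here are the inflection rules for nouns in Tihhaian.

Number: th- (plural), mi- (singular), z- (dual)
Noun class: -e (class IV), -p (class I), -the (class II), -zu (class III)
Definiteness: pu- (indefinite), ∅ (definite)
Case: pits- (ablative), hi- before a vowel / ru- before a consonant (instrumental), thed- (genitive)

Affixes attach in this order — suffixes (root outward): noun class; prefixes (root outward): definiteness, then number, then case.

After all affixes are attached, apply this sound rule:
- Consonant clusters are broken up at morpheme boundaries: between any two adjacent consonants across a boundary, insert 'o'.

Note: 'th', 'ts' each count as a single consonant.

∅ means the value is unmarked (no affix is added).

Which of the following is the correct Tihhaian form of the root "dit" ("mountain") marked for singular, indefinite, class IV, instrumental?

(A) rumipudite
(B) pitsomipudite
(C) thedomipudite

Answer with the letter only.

Attach definiteness indefinite pu- → pudit.
Attach number singular mi- → mipudit.
Attach case instrumental ru- (before consonant 'm') → rumipudit.
Attach noun class class IV -e → rumipudite.
Epenthesis: no change.
So the correct form is rumipudite, option (A).
(B) pitsomipudite is wrong: it uses ablative instead of instrumental for case.
(C) thedomipudite is wrong: it uses genitive instead of instrumental for case.

A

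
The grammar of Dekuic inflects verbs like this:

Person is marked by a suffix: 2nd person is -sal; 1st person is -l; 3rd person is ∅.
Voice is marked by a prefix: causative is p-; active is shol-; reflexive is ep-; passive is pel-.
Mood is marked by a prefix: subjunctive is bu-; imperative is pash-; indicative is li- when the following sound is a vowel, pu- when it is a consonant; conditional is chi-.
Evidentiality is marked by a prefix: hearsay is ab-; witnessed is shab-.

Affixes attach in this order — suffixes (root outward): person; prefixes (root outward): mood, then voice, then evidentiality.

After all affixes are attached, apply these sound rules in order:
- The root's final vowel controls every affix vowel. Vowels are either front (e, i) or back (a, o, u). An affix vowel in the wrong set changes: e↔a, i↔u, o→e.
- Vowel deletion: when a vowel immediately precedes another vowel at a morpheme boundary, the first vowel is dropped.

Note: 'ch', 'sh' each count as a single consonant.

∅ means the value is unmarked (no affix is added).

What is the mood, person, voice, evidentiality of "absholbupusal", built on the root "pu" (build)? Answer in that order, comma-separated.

Segment: ab-shol-bu-pu-sal.
mood: bu- → subjunctive.
person: -sal → 2nd person.
voice: shol- → active.
evidentiality: ab- → hearsay.

subjunctive, 2nd person, active, hearsay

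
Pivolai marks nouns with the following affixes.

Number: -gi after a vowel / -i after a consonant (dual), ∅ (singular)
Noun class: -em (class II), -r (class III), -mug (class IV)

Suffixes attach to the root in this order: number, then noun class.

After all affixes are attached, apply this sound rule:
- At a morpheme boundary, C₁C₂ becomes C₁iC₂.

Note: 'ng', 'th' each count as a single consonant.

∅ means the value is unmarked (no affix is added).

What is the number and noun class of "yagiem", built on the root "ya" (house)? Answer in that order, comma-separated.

dual, class II

Segment: ya-gi-em.
number: -gi/i → dual.
noun class: -em → class II.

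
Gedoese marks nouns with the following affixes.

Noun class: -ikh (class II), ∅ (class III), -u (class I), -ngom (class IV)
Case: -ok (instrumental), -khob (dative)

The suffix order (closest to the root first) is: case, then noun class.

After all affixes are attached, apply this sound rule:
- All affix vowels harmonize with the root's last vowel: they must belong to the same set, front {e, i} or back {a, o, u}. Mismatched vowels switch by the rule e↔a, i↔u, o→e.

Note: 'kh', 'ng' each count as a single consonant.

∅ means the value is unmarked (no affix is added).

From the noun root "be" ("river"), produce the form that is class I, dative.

Attach case dative -khob → bekhob.
Attach noun class class I -u → bekhobu.
Apply vowel harmony: bekhobu → bekhebi.

bekhebi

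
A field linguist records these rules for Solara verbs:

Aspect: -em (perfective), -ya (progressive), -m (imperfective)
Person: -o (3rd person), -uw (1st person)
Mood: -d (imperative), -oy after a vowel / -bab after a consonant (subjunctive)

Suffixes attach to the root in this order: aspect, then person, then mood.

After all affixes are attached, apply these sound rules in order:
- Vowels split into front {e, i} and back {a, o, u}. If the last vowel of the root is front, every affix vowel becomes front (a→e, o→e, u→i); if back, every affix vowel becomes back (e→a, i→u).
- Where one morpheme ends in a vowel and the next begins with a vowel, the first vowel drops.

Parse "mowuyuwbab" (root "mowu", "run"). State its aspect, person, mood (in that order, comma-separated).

Segment: mowu-ya-uw-bab.
aspect: -ya → progressive.
person: -uw → 1st person.
mood: -oy/bab → subjunctive.

progressive, 1st person, subjunctive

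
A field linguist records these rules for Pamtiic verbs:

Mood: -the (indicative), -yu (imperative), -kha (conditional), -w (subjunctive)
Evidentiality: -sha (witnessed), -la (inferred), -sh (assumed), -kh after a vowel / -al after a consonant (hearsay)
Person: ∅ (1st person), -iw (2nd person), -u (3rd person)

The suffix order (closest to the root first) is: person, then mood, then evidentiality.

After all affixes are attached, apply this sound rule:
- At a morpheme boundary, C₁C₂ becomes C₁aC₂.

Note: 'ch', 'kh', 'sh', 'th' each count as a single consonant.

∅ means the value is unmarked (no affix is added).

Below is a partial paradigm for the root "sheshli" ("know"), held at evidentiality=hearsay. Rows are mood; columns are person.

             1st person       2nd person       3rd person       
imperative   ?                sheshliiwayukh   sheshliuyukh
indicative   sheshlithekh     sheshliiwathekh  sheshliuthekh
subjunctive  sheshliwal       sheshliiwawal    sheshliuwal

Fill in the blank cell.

sheshliyukh

person = 1st person: zero marking, form stays sheshli.
Attach mood imperative -yu → sheshliyu.
Attach evidentiality hearsay -kh (after vowel 'u') → sheshliyukh.
Epenthesis: no change.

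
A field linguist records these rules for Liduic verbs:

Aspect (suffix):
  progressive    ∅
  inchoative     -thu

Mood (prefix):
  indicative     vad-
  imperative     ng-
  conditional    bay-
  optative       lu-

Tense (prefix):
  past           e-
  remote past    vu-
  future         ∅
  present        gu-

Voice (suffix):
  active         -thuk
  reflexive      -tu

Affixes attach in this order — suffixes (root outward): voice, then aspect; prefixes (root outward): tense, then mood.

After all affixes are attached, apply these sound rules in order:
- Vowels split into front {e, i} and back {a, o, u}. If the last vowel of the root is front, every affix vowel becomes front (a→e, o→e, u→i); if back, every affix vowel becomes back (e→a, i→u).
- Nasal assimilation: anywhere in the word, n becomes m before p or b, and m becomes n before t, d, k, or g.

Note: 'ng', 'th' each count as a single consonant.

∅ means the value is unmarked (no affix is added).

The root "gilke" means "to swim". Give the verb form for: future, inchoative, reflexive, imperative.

tense = future: zero marking, form stays gilke.
Attach voice reflexive -tu → gilketu.
Attach mood imperative ng- → nggilketu.
Attach aspect inchoative -thu → nggilketuthu.
Apply vowel harmony: nggilketuthu → nggilketithi.
Nasal assimilation: no change.

nggilketithi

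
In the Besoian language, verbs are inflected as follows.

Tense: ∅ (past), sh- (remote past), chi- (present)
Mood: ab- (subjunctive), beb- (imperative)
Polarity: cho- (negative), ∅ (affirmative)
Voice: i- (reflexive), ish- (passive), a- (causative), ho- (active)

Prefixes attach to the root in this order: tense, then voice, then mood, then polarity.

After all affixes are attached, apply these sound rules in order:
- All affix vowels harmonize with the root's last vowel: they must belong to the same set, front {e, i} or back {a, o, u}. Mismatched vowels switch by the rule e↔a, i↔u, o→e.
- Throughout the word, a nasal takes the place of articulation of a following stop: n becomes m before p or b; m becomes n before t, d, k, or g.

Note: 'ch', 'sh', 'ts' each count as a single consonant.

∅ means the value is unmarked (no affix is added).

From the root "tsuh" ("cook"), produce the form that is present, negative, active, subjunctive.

choabhochutsuh

Attach tense present chi- → chitsuh.
Attach voice active ho- → hochitsuh.
Attach mood subjunctive ab- → abhochitsuh.
Attach polarity negative cho- → choabhochitsuh.
Apply vowel harmony: choabhochitsuh → choabhochutsuh.
Nasal assimilation: no change.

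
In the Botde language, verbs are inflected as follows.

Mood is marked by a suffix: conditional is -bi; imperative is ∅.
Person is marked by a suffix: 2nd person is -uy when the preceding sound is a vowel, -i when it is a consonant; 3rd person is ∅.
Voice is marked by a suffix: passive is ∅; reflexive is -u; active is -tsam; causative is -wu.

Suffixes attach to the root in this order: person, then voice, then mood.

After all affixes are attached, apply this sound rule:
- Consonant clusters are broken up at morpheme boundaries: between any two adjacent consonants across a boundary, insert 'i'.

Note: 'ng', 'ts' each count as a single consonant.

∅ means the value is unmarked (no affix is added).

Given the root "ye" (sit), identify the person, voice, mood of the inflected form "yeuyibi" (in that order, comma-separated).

2nd person, passive, conditional

Segment: ye-uy-bi.
person: -uy/i → 2nd person.
voice: ∅ → passive.
mood: -bi → conditional.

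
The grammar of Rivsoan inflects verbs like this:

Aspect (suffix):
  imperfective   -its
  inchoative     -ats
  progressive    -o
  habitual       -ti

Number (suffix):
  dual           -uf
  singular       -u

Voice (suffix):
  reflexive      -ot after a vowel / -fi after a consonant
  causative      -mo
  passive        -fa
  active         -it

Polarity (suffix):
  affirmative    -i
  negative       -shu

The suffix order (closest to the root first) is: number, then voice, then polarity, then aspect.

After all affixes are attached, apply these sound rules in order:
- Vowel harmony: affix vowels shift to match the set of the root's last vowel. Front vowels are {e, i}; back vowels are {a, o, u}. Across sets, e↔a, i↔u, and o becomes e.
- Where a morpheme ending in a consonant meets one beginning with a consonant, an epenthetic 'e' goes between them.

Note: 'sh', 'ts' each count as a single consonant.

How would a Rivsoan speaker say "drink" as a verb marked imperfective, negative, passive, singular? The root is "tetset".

tetsetifeshiits

Attach number singular -u → tetsetu.
Attach voice passive -fa → tetsetufa.
Attach polarity negative -shu → tetsetufashu.
Attach aspect imperfective -its → tetsetufashuits.
Apply vowel harmony: tetsetufashuits → tetsetifeshiits.
Epenthesis: no change.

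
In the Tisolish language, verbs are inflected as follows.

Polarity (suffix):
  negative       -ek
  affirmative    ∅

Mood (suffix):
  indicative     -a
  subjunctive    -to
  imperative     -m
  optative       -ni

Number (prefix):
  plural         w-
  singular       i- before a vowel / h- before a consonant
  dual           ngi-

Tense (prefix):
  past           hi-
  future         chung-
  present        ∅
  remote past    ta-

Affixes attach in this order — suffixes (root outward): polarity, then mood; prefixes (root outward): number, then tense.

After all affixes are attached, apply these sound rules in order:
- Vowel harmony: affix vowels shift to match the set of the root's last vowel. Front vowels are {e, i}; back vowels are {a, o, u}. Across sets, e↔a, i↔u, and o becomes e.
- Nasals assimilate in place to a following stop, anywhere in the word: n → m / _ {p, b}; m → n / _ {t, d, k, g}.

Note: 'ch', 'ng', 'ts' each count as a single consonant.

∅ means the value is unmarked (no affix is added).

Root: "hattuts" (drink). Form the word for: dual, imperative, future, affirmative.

chungnguhattutsm

polarity = affirmative: zero marking, form stays hattuts.
Attach number dual ngi- → ngihattuts.
Attach mood imperative -m → ngihattutsm.
Attach tense future chung- → chungngihattutsm.
Apply vowel harmony: chungngihattutsm → chungnguhattutsm.
Nasal assimilation: no change.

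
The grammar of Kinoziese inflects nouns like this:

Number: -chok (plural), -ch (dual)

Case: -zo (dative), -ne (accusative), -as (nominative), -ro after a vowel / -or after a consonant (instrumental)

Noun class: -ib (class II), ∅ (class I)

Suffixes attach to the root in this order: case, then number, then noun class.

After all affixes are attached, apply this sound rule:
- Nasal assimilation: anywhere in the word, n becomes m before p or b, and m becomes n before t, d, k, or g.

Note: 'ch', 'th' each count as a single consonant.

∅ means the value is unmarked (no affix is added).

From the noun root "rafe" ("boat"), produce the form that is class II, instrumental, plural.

raferochokib

Attach case instrumental -ro (after vowel 'e') → rafero.
Attach number plural -chok → raferochok.
Attach noun class class II -ib → raferochokib.
Nasal assimilation: no change.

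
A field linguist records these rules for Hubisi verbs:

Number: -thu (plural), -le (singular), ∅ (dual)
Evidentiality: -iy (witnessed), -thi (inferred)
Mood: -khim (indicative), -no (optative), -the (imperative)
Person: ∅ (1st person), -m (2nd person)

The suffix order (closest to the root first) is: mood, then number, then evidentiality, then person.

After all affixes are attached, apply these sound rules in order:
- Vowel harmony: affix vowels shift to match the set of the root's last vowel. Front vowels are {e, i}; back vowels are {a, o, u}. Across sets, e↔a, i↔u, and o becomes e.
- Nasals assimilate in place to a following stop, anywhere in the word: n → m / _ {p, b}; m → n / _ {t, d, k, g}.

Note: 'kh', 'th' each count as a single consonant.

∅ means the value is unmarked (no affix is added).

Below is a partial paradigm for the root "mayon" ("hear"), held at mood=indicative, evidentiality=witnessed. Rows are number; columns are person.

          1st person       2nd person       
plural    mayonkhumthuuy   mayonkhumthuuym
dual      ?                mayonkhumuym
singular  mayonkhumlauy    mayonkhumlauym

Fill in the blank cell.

Attach mood indicative -khim → mayonkhim.
number = dual: zero marking, form stays mayonkhim.
Attach evidentiality witnessed -iy → mayonkhimiy.
person = 1st person: zero marking, form stays mayonkhimiy.
Apply vowel harmony: mayonkhimiy → mayonkhumuy.
Nasal assimilation: no change.

mayonkhumuy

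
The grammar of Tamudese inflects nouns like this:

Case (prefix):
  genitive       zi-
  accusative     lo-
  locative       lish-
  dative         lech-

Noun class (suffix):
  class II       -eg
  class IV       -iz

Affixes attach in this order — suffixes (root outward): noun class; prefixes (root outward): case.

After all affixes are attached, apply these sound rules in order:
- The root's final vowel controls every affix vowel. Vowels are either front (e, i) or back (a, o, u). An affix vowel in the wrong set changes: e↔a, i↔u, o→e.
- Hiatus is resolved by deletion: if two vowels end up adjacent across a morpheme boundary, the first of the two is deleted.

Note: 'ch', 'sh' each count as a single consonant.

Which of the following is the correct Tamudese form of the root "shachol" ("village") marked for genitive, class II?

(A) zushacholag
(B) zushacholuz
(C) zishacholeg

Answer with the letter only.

Attach case genitive zi- → zishachol.
Attach noun class class II -eg → zishacholeg.
Apply vowel harmony: zishacholeg → zushacholag.
Vowel deletion: no change.
So the correct form is zushacholag, option (A).
(B) zushacholuz is wrong: it uses class IV instead of class II for noun class.
(C) zishacholeg is wrong: it fails to apply the sound rule(s).

A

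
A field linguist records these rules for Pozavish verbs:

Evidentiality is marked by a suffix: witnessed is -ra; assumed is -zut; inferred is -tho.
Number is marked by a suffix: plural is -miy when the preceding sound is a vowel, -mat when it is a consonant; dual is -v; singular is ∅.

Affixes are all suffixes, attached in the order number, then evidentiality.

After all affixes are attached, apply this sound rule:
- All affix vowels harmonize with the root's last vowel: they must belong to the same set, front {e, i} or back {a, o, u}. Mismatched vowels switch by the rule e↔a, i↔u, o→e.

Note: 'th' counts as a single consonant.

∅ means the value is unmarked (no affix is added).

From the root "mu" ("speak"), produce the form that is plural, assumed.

mumuyzut

Attach number plural -miy (after vowel 'u') → mumiy.
Attach evidentiality assumed -zut → mumiyzut.
Apply vowel harmony: mumiyzut → mumuyzut.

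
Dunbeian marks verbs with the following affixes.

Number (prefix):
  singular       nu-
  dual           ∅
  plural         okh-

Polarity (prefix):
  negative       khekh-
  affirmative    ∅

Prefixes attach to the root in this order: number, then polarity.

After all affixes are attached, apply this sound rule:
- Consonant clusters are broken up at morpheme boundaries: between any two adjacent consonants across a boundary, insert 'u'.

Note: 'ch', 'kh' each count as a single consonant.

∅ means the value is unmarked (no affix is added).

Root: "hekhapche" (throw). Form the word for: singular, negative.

Attach number singular nu- → nuhekhapche.
Attach polarity negative khekh- → khekhnuhekhapche.
Apply epenthesis: khekhnuhekhapche → khekhunuhekhapche.

khekhunuhekhapche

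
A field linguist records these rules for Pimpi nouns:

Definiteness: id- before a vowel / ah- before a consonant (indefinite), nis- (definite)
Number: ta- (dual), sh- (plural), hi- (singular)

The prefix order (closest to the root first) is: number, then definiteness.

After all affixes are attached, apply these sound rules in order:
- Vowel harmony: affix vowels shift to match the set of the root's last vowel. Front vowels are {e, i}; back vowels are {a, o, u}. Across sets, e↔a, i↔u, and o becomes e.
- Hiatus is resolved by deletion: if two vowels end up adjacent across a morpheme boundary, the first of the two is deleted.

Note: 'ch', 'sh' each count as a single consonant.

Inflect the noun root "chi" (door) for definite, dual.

Attach number dual ta- → tachi.
Attach definiteness definite nis- → nistachi.
Apply vowel harmony: nistachi → nistechi.
Vowel deletion: no change.

nistechi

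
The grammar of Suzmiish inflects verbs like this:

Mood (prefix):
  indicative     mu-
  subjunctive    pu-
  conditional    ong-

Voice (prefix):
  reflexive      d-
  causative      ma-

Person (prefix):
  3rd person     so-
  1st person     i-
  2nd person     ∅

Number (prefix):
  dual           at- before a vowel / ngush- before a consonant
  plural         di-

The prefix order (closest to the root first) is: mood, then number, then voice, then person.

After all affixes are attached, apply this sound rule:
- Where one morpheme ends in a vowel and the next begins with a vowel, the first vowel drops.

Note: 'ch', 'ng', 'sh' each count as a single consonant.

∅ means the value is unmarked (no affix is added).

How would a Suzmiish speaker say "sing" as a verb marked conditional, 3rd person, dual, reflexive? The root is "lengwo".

Attach mood conditional ong- → onglengwo.
Attach number dual at- (before vowel 'o') → atonglengwo.
Attach voice reflexive d- → datonglengwo.
Attach person 3rd person so- → sodatonglengwo.
Vowel deletion: no change.

sodatonglengwo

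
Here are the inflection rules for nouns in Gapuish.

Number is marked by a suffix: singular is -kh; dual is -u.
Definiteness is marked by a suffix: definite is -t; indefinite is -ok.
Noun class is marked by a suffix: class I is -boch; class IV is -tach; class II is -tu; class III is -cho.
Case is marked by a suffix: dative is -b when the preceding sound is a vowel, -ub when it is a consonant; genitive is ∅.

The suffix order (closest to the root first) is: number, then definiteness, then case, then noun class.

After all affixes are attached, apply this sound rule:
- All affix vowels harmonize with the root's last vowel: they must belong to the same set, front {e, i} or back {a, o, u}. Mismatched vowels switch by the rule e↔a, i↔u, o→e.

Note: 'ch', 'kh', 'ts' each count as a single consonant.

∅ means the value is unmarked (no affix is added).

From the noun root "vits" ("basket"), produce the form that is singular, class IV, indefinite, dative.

Attach number singular -kh → vitskh.
Attach definiteness indefinite -ok → vitskhok.
Attach case dative -ub (after consonant 'k') → vitskhokub.
Attach noun class class IV -tach → vitskhokubtach.
Apply vowel harmony: vitskhokubtach → vitskhekibtech.

vitskhekibtech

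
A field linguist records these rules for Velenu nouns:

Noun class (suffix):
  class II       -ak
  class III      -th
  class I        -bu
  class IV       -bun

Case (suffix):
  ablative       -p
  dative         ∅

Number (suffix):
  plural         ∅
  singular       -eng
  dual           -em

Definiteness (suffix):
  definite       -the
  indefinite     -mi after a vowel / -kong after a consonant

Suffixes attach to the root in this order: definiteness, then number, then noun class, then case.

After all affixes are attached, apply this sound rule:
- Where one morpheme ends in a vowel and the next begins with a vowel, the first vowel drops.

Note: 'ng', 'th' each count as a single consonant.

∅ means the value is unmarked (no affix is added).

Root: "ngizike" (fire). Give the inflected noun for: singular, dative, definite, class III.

Attach definiteness definite -the → ngizikethe.
Attach number singular -eng → ngiziketheeng.
Attach noun class class III -th → ngiziketheength.
case = dative: zero marking, form stays ngiziketheength.
Apply vowel deletion: ngiziketheength → ngizikethength.

ngizikethength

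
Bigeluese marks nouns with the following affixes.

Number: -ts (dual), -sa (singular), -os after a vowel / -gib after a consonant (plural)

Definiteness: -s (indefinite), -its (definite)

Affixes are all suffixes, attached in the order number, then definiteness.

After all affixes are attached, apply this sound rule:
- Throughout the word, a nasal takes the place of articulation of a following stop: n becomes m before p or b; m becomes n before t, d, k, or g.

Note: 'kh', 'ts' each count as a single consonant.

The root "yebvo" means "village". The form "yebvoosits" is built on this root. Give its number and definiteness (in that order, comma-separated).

plural, definite

Segment: yebvo-os-its.
number: -os/gib → plural.
definiteness: -its → definite.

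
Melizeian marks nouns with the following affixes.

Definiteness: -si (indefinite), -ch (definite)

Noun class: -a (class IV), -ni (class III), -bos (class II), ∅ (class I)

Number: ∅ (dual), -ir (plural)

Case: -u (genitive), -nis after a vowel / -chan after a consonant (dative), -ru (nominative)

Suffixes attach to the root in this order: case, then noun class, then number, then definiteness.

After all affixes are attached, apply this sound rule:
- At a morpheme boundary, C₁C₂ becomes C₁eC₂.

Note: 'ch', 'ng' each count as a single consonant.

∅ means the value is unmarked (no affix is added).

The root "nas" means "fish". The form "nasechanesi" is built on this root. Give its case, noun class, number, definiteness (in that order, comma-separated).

dative, class I, dual, indefinite

Segment: nas-chan-si.
case: -nis/chan → dative.
noun class: ∅ → class I.
number: ∅ → dual.
definiteness: -si → indefinite.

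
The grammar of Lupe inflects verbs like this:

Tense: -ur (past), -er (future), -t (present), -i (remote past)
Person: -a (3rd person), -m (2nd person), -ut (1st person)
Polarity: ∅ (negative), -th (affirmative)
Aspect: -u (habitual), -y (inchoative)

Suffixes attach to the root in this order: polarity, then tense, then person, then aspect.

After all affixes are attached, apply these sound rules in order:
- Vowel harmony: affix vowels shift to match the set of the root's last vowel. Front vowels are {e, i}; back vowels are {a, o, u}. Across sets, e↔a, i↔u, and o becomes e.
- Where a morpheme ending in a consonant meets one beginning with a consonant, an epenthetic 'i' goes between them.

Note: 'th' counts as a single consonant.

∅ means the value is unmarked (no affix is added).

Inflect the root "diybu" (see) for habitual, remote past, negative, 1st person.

polarity = negative: zero marking, form stays diybu.
Attach tense remote past -i → diybui.
Attach person 1st person -ut → diybuiut.
Attach aspect habitual -u → diybuiutu.
Apply vowel harmony: diybuiutu → diybuuutu.
Epenthesis: no change.

diybuuutu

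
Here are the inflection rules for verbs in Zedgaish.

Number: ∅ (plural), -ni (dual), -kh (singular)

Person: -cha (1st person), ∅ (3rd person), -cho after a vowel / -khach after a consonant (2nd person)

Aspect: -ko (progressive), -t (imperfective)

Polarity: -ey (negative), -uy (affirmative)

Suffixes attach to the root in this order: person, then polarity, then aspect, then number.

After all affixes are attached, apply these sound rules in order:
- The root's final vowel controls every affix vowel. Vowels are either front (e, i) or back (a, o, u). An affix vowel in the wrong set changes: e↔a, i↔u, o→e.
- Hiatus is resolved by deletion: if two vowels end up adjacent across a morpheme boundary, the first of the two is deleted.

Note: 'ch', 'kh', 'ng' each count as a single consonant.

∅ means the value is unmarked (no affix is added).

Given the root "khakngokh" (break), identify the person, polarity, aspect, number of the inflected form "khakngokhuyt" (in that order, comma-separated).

Segment: khakngokh-uy-t.
person: ∅ → 3rd person.
polarity: -uy → affirmative.
aspect: -t → imperfective.
number: ∅ → plural.

3rd person, affirmative, imperfective, plural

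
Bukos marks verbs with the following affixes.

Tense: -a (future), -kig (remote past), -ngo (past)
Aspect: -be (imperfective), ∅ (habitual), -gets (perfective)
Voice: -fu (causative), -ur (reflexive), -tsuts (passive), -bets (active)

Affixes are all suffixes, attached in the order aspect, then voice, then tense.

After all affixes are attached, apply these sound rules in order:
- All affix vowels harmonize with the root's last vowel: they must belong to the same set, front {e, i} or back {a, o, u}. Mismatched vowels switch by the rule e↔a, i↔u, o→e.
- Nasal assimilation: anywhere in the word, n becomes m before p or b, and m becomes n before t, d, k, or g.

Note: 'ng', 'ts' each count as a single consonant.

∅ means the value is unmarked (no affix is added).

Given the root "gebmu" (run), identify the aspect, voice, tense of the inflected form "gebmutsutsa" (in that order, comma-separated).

Segment: gebmu-tsuts-a.
aspect: ∅ → habitual.
voice: -tsuts → passive.
tense: -a → future.

habitual, passive, future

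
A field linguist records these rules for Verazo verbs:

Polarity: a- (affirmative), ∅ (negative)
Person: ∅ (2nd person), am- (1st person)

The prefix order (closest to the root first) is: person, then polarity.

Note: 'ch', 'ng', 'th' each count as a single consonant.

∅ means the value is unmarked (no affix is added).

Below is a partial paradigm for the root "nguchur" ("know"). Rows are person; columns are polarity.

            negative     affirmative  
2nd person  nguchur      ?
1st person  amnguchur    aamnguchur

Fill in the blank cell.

person = 2nd person: zero marking, form stays nguchur.
Attach polarity affirmative a- → anguchur.

anguchur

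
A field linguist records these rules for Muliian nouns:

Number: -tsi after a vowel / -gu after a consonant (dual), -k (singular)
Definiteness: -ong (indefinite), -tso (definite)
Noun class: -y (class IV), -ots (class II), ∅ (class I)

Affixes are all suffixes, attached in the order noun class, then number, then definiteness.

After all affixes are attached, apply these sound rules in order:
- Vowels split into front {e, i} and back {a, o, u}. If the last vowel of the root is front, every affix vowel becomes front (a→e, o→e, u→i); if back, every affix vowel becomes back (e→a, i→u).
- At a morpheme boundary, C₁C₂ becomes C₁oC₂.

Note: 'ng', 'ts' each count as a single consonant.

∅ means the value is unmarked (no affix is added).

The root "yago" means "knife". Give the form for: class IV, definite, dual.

yagoyogutso

Attach noun class class IV -y → yagoy.
Attach number dual -gu (after consonant 'y') → yagoygu.
Attach definiteness definite -tso → yagoygutso.
Vowel harmony: no change.
Apply epenthesis: yagoygutso → yagoyogutso.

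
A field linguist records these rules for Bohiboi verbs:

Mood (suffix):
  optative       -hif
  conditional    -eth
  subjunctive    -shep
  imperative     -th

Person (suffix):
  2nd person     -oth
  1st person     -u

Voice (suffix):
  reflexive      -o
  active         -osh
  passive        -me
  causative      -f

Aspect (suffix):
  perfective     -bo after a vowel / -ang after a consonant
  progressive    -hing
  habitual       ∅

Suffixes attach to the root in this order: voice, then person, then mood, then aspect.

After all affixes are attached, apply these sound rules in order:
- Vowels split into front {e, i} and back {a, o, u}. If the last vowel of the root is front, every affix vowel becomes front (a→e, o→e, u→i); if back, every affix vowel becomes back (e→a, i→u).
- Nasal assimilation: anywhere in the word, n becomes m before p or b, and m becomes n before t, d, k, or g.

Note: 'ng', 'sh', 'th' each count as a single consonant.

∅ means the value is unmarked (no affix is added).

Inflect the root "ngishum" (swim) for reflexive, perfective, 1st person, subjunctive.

Attach voice reflexive -o → ngishumo.
Attach person 1st person -u → ngishumou.
Attach mood subjunctive -shep → ngishumoushep.
Attach aspect perfective -ang (after consonant 'p') → ngishumoushepang.
Apply vowel harmony: ngishumoushepang → ngishumoushapang.
Nasal assimilation: no change.

ngishumoushapang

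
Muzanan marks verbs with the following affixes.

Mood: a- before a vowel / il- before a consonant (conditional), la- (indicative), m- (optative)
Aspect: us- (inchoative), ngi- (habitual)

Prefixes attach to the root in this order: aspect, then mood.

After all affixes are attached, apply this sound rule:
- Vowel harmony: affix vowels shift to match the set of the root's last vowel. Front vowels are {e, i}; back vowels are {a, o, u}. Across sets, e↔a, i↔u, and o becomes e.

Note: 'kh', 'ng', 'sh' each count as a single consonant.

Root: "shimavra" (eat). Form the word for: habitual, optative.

Attach aspect habitual ngi- → ngishimavra.
Attach mood optative m- → mngishimavra.
Apply vowel harmony: mngishimavra → mngushimavra.

mngushimavra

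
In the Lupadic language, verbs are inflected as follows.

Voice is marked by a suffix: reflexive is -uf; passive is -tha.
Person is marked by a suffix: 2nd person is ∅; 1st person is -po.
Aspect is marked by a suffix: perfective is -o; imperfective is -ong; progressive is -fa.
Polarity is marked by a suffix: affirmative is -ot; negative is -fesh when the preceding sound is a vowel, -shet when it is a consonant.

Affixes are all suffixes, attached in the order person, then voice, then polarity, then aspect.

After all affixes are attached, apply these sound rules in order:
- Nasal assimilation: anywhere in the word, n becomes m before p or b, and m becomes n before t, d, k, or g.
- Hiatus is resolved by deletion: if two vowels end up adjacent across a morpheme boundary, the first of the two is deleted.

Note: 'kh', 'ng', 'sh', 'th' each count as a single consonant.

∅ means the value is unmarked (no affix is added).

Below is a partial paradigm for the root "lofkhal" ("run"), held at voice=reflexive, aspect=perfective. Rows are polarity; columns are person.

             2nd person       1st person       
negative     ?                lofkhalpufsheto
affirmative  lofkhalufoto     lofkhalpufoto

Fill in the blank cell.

person = 2nd person: zero marking, form stays lofkhal.
Attach voice reflexive -uf → lofkhaluf.
Attach polarity negative -shet (after consonant 'f') → lofkhalufshet.
Attach aspect perfective -o → lofkhalufsheto.
Nasal assimilation: no change.
Vowel deletion: no change.

lofkhalufsheto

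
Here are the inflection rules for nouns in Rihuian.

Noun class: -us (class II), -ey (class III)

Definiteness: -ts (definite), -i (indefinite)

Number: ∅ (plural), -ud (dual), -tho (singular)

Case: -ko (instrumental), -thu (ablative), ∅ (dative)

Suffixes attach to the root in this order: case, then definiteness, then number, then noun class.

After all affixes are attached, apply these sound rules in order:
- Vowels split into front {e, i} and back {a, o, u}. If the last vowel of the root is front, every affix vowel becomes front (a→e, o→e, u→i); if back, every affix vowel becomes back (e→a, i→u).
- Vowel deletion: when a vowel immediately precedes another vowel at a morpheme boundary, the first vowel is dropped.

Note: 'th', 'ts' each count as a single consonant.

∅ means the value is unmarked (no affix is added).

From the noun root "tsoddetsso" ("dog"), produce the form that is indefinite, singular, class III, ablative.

Attach case ablative -thu → tsoddetssothu.
Attach definiteness indefinite -i → tsoddetssothui.
Attach number singular -tho → tsoddetssothuitho.
Attach noun class class III -ey → tsoddetssothuithoey.
Apply vowel harmony: tsoddetssothuithoey → tsoddetssothuuthoay.
Apply vowel deletion: tsoddetssothuuthoay → tsoddetssothuthay.

tsoddetssothuthay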